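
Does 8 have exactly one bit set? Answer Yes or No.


0b1000. Only one bit set => Yes

Yes


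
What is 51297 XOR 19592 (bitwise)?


0b1100100001100001 ^ 0b100110010001000 = 0b1000010011101001 = 34025

34025


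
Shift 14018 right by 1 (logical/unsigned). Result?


0b11011011000010 >> 1 = 0b1101101100001 = 7009

7009


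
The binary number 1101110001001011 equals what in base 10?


1101110001001011 in decimal = 56395

56395


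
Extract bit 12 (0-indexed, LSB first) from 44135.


0b1010110001100111, position 12 = 0

0


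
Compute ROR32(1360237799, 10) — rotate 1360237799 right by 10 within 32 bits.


Rotate 0b1010001000100111001010011100111 right by 10 (32-bit) = 0b111001110101000100010011100101 = 970212581

970212581


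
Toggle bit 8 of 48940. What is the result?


48940 ^ (1 << 8) = 48940 ^ 256 = 48684

48684


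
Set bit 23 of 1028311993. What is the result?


1028311993 | (1 << 23) = 1028311993 | 8388608 = 1036700601

1036700601


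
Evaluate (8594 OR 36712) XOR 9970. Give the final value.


Step 1: 8594 | 36712 = 45050
Step 2: 45050 ^ 9970 = 35080

35080


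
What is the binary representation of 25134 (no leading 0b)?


25134 = 110001000101110 in binary

110001000101110


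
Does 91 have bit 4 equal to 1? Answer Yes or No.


0b1011011, bit 4 = 1. Yes

Yes


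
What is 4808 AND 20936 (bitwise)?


0b1001011001000 & 0b101000111001000 = 0b1000011001000 = 4296

4296


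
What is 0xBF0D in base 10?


BF0D hex = 48909 decimal

48909


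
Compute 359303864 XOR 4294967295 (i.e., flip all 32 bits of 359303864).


359303864 ^ 4294967295 = 3935663431

3935663431


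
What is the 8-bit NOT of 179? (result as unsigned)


~0b10110011 = 0b1001100 = 76 (8-bit unsigned)

76


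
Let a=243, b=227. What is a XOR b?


243 ^ 227 = 16

16


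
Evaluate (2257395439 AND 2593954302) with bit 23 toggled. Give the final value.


Step 1: 2257395439 & 2593954302 = 2190219502
Step 2: 2190219502 ^ (1 << 23) = 2190219502 ^ 8388608 = 2181830894

2181830894


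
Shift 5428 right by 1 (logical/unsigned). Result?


0b1010100110100 >> 1 = 0b101010011010 = 2714

2714


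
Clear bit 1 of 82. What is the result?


82 & ~(1 << 1) = 80

80


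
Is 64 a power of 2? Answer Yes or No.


0b1000000. Only one bit set => Yes

Yes


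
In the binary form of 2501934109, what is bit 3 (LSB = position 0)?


0b10010101001000000111110000011101, position 3 = 1

1


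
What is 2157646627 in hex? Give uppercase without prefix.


2157646627 = 809B1323 hex

809B1323


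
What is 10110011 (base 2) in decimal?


10110011 in decimal = 179

179


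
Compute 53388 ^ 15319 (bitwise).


0b1101000010001100 ^ 0b11101111010111 = 0b1110101101011011 = 60251

60251


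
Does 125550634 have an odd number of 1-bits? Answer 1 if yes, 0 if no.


0b111011110111100000000101010 has 14 ones => parity 0

0


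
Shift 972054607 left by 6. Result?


0b111001111100000110000001001111 << 6 = 0b111001111100000110000001001111000000 = 62211494848

62211494848


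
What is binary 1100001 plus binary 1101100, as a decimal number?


1100001 + 1101100 = 11001101 = 205

205


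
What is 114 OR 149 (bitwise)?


0b1110010 | 0b10010101 = 0b11110111 = 247

247


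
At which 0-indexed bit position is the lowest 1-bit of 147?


0b10010011. Lowest set bit at position 0

0


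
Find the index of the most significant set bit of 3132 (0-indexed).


0b110000111100. Highest set bit at position 11

11


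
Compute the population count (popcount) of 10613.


0b10100101110101 has 8 set bits

8


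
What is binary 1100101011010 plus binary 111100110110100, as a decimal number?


1100101011010 + 111100110110100 = 1001001100001110 = 37646

37646


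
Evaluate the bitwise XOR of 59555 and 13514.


0b1110100010100011 ^ 0b11010011001010 = 0b1101110001101001 = 56425

56425


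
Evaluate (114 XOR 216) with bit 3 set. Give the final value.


Step 1: 114 ^ 216 = 170
Step 2: 170 | (1 << 3) = 170 | 8 = 170

170


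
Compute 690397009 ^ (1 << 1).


690397009 ^ (1 << 1) = 690397009 ^ 2 = 690397011

690397011


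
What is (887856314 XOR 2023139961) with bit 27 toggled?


Step 1: 887856314 ^ 2023139961 = 1283274435
Step 2: 1283274435 ^ (1 << 27) = 1283274435 ^ 134217728 = 1149056707

1149056707


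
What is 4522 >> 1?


0b1000110101010 >> 1 = 0b100011010101 = 2261

2261


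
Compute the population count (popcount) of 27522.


0b110101110000010 has 7 set bits

7


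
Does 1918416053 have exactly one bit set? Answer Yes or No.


0b1110010010110001011010010110101. Multiple bits set => No

No


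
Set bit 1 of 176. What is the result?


176 | (1 << 1) = 176 | 2 = 178

178


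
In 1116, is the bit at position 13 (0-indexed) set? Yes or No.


0b10001011100, bit 13 = 0. No

No


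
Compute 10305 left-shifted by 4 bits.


0b10100001000001 << 4 = 0b101000010000010000 = 164880

164880


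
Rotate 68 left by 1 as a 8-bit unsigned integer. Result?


Rotate 0b1000100 left by 1 (8-bit) = 0b10001000 = 136

136


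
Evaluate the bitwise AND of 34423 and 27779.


0b1000011001110111 & 0b110110010000011 = 0b10000000011 = 1027

1027


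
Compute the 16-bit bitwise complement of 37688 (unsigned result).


~0b1001001100111000 = 0b110110011000111 = 27847 (16-bit unsigned)

27847


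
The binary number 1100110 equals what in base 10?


1100110 in decimal = 102

102


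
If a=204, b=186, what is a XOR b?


204 ^ 186 = 118

118


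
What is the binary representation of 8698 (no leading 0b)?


8698 = 10000111111010 in binary

10000111111010


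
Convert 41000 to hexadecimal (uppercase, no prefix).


41000 = A028 hex

A028


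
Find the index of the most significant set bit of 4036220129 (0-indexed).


0b11110000100100111101010011100001. Highest set bit at position 31

31


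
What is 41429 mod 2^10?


41429 & 1023 = 469

469


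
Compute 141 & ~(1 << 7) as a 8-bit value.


141 & ~(1 << 7) = 13

13


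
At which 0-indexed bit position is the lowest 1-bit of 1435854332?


0b1010101100101010110010111111100. Lowest set bit at position 2

2


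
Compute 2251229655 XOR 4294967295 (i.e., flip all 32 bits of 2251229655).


2251229655 ^ 4294967295 = 2043737640

2043737640


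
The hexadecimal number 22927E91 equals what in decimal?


22927E91 hex = 580026001 decimal

580026001


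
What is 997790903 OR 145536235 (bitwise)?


0b111011011110010001010010110111 | 0b1000101011001011010011101011 = 0b111011111111011011010011111111 = 1006482687

1006482687


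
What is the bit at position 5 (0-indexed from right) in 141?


0b10001101, position 5 = 0

0


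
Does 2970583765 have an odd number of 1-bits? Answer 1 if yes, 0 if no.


0b10110001000011111000001011010101 has 15 ones => parity 1

1


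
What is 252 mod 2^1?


252 & 1 = 0

0


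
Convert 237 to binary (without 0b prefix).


237 = 11101101 in binary

11101101


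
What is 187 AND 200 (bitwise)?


0b10111011 & 0b11001000 = 0b10001000 = 136

136


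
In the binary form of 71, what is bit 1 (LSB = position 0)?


0b1000111, position 1 = 1

1


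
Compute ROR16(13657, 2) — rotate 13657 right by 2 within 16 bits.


Rotate 0b11010101011001 right by 2 (16-bit) = 0b100110101010110 = 19798

19798


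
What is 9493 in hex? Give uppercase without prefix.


9493 = 2515 hex

2515


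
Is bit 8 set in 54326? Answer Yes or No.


0b1101010000110110, bit 8 = 0. No

No


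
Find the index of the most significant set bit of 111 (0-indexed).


0b1101111. Highest set bit at position 6

6


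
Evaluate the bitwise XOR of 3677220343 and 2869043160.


0b11011011001011011110110111110111 ^ 0b10101011000000100001111111011000 = 0b1110000001011111111001000101111 = 1882190383

1882190383


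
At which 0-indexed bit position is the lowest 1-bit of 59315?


0b1110011110110011. Lowest set bit at position 0

0


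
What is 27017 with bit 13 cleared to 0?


27017 & ~(1 << 13) = 18825

18825


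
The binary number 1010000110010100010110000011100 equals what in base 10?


1010000110010100010110000011100 in decimal = 1355426844

1355426844


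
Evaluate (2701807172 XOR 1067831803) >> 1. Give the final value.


Step 1: 2701807172 ^ 1067831803 = 2662309823
Step 2: 2662309823 >> 1 = 1331154911

1331154911


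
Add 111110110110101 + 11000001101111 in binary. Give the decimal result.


111110110110101 + 11000001101111 = 1010111000100100 = 44580

44580


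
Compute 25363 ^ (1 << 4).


25363 ^ (1 << 4) = 25363 ^ 16 = 25347

25347


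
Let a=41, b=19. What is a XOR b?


41 ^ 19 = 58

58


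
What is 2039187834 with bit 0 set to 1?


2039187834 | (1 << 0) = 2039187834 | 1 = 2039187835

2039187835


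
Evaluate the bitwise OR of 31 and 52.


0b11111 | 0b110100 = 0b111111 = 63

63


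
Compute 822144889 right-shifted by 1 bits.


0b110001000000001110111101111001 >> 1 = 0b11000100000000111011110111100 = 411072444

411072444


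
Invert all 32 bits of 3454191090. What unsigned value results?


3454191090 ^ 4294967295 = 840776205

840776205


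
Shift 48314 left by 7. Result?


0b1011110010111010 << 7 = 0b10111100101110100000000 = 6184192

6184192


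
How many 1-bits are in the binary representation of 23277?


0b101101011101101 has 10 set bits

10


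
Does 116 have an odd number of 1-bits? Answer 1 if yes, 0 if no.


0b1110100 has 4 ones => parity 0

0


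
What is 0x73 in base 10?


73 hex = 115 decimal

115


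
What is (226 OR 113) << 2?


Step 1: 226 | 113 = 243
Step 2: 243 << 2 = 972

972


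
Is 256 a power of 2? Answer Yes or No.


0b100000000. Only one bit set => Yes

Yes


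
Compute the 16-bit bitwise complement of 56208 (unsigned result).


~0b1101101110010000 = 0b10010001101111 = 9327 (16-bit unsigned)

9327


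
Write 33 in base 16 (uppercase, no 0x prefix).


33 = 21 hex

21


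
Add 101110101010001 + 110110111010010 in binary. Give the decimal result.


101110101010001 + 110110111010010 = 1100101100100011 = 52003

52003


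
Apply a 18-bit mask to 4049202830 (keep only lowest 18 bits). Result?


4049202830 & 262143 = 126606

126606


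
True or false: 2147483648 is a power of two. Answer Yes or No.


0b10000000000000000000000000000000. Only one bit set => Yes

Yes


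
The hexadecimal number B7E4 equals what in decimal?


B7E4 hex = 47076 decimal

47076


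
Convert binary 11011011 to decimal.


11011011 in decimal = 219

219


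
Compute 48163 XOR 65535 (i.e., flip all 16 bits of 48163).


48163 ^ 65535 = 17372

17372


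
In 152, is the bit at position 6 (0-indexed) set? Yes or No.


0b10011000, bit 6 = 0. No

No


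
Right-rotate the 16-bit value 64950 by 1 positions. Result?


Rotate 0b1111110110110110 right by 1 (16-bit) = 0b111111011011011 = 32475

32475


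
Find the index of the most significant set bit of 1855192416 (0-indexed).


0b1101110100100111111110101100000. Highest set bit at position 30

30


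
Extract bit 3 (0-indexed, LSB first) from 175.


0b10101111, position 3 = 1

1


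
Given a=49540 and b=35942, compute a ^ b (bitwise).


49540 ^ 35942 = 19938

19938


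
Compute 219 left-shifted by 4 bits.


0b11011011 << 4 = 0b110110110000 = 3504

3504


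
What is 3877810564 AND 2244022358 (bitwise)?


0b11100111001000101011000110000100 & 0b10000101110000010001000001010110 = 0b10000101000000000001000000000100 = 2231373828

2231373828


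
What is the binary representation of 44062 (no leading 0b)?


44062 = 1010110000011110 in binary

1010110000011110


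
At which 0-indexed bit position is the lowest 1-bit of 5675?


0b1011000101011. Lowest set bit at position 0

0


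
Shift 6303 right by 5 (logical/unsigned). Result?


0b1100010011111 >> 5 = 0b11000100 = 196

196


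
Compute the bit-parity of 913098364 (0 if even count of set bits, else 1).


0b110110011011001100011001111100 has 17 ones => parity 1

1


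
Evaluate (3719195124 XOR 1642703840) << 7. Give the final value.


Step 1: 3719195124 ^ 1642703840 = 3158819348
Step 2: 3158819348 << 7 = 404328876544

404328876544


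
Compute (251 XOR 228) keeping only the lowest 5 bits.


Step 1: 251 ^ 228 = 31
Step 2: 31 & 31 = 31

31


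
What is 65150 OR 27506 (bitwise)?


0b1111111001111110 | 0b110101101110010 = 0b1111111101111110 = 65406

65406


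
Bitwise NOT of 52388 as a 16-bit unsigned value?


~0b1100110010100100 = 0b11001101011011 = 13147 (16-bit unsigned)

13147


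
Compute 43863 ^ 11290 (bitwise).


0b1010101101010111 ^ 0b10110000011010 = 0b1000011101001101 = 34637

34637


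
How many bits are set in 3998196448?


0b11101110010011111010001011100000 has 17 set bits

17


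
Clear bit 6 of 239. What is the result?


239 & ~(1 << 6) = 175

175


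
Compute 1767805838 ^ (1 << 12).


1767805838 ^ (1 << 12) = 1767805838 ^ 4096 = 1767801742

1767801742


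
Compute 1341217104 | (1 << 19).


1341217104 | (1 << 19) = 1341217104 | 524288 = 1341741392

1341741392


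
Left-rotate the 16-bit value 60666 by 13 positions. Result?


Rotate 0b1110110011111010 left by 13 (16-bit) = 0b101110110011111 = 23967

23967


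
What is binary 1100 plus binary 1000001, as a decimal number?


1100 + 1000001 = 1001101 = 77

77


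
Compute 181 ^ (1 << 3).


181 ^ (1 << 3) = 181 ^ 8 = 189

189


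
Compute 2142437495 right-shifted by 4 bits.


0b1111111101100110000000001110111 >> 4 = 0b111111110110011000000000111 = 133902343

133902343


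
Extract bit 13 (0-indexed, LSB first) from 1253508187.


0b1001010101101110000010001011011, position 13 = 0

0


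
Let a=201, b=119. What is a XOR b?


201 ^ 119 = 190

190


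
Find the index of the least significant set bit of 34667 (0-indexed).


0b1000011101101011. Lowest set bit at position 0

0


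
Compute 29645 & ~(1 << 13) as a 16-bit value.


29645 & ~(1 << 13) = 21453

21453


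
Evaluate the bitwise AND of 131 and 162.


0b10000011 & 0b10100010 = 0b10000010 = 130

130


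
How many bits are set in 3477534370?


0b11001111010001101111011010100010 has 18 set bits

18


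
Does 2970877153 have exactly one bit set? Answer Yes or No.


0b10110001000100111111110011100001. Multiple bits set => No

No


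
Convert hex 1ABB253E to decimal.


1ABB253E hex = 448472382 decimal

448472382


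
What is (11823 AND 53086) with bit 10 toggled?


Step 1: 11823 & 53086 = 3598
Step 2: 3598 ^ (1 << 10) = 3598 ^ 1024 = 2574

2574


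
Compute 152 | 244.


0b10011000 | 0b11110100 = 0b11111100 = 252

252


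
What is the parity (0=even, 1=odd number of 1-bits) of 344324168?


0b10100100001011111100001001000 has 12 ones => parity 0

0


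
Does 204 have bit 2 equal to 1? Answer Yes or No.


0b11001100, bit 2 = 1. Yes

Yes


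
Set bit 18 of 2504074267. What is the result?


2504074267 | (1 << 18) = 2504074267 | 262144 = 2504336411

2504336411


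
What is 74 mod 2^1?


74 & 1 = 0

0


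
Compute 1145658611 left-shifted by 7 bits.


0b1000100010010010101110011110011 << 7 = 0b10001000100100101011100111100110000000 = 146644302208

146644302208


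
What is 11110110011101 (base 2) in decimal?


11110110011101 in decimal = 15773

15773


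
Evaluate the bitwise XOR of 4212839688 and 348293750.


0b11111011000110101101010100001000 ^ 0b10100110000101000101001110110 = 0b11101111110110000101111101111110 = 4023934846

4023934846


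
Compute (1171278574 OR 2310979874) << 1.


Step 1: 1171278574 | 2310979874 = 3456027630
Step 2: 3456027630 << 1 = 6912055260

6912055260


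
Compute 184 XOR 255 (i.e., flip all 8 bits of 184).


184 ^ 255 = 71

71


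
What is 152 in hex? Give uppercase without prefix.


152 = 98 hex

98


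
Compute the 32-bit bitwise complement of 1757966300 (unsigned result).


~0b1101000110010000110111111011100 = 0b10010111001101111001000000100011 = 2537000995 (32-bit unsigned)

2537000995


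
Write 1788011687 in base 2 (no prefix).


1788011687 = 1101010100100101110010010100111 in binary

1101010100100101110010010100111


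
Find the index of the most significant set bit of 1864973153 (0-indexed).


0b1101111001010010011101101100001. Highest set bit at position 30

30


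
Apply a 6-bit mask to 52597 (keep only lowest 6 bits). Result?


52597 & 63 = 53

53


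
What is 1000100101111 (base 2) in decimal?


1000100101111 in decimal = 4399

4399


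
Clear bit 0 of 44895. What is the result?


44895 & ~(1 << 0) = 44894

44894


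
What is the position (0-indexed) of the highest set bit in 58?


0b111010. Highest set bit at position 5

5


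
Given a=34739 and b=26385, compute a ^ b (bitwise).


34739 ^ 26385 = 57506

57506


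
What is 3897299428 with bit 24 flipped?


3897299428 ^ (1 << 24) = 3897299428 ^ 16777216 = 3914076644

3914076644


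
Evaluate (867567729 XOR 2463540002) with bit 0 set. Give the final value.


Step 1: 867567729 ^ 2463540002 = 2707467091
Step 2: 2707467091 | (1 << 0) = 2707467091 | 1 = 2707467091

2707467091


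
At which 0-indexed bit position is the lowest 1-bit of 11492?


0b10110011100100. Lowest set bit at position 2

2


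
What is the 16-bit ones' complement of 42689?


42689 ^ 65535 = 22846

22846


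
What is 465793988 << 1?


0b11011110000110111001111000100 << 1 = 0b110111100001101110011110001000 = 931587976

931587976


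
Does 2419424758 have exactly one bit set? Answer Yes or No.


0b10010000001101010111110111110110. Multiple bits set => No

No


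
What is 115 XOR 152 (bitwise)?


0b1110011 ^ 0b10011000 = 0b11101011 = 235

235


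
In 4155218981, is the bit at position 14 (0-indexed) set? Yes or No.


0b11110111101010111001110000100101, bit 14 = 0. No

No


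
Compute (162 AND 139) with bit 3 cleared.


Step 1: 162 & 139 = 130
Step 2: 130 & ~(1 << 3) = 130

130


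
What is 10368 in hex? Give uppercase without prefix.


10368 = 2880 hex

2880


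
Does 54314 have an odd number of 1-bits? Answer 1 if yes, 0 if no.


0b1101010000101010 has 7 ones => parity 1

1


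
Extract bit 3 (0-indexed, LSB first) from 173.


0b10101101, position 3 = 1

1


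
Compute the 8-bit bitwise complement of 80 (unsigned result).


~0b1010000 = 0b10101111 = 175 (8-bit unsigned)

175


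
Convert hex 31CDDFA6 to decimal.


31CDDFA6 hex = 835575718 decimal

835575718


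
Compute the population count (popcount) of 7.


0b111 has 3 set bits

3


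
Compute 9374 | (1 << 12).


9374 | (1 << 12) = 9374 | 4096 = 13470

13470


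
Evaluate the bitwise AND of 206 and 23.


0b11001110 & 0b10111 = 0b110 = 6

6


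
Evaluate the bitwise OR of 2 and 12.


0b10 | 0b1100 = 0b1110 = 14

14


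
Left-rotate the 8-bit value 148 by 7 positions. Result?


Rotate 0b10010100 left by 7 (8-bit) = 0b1001010 = 74

74


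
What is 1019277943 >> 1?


0b111100110000001111001001110111 >> 1 = 0b11110011000000111100100111011 = 509638971

509638971


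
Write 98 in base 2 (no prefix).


98 = 1100010 in binary

1100010


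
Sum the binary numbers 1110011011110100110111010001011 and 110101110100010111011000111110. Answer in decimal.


1110011011110100110111010001011 + 110101110100010111011000111110 = 10101001010010111110010011001001 = 2840323273

2840323273


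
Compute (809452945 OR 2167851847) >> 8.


Step 1: 809452945 | 2167851847 = 2973749207
Step 2: 2973749207 >> 8 = 11616207

11616207


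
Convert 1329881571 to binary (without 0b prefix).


1329881571 = 1001111010001000110000111100011 in binary

1001111010001000110000111100011


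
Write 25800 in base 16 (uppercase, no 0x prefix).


25800 = 64C8 hex

64C8


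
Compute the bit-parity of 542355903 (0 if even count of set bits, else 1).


0b100000010100111011000110111111 has 16 ones => parity 0

0


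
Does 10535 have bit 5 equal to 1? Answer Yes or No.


0b10100100100111, bit 5 = 1. Yes

Yes


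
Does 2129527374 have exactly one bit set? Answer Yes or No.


0b1111110111011100000001001001110. Multiple bits set => No

No


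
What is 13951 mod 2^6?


13951 & 63 = 63

63


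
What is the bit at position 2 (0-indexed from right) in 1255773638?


0b1001010110110011001010111000110, position 2 = 1

1


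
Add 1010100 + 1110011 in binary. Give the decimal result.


1010100 + 1110011 = 11000111 = 199

199


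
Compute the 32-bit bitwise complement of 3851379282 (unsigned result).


~0b11100101100011110110001001010010 = 0b11010011100001001110110101101 = 443588013 (32-bit unsigned)

443588013


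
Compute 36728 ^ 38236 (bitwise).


0b1000111101111000 ^ 0b1001010101011100 = 0b1101000100100 = 6692

6692


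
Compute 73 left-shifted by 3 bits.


0b1001001 << 3 = 0b1001001000 = 584

584


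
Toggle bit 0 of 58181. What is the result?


58181 ^ (1 << 0) = 58181 ^ 1 = 58180

58180


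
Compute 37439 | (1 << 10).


37439 | (1 << 10) = 37439 | 1024 = 38463

38463


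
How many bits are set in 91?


0b1011011 has 5 set bits

5


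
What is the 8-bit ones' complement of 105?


105 ^ 255 = 150

150


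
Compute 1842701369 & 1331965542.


0b1101101110101010110010000111001 & 0b1001111011001000010111001100110 = 0b1001101010001000010010000100000 = 1296311328

1296311328


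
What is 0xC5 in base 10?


C5 hex = 197 decimal

197


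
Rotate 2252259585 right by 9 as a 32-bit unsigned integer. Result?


Rotate 0b10000110001111101100000100000001 right by 9 (32-bit) = 0b10000000110000110001111101100000 = 2160271200

2160271200


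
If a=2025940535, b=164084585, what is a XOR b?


2025940535 ^ 164084585 = 1896275294

1896275294


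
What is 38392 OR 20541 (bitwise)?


0b1001010111111000 | 0b101000000111101 = 0b1101010111111101 = 54781

54781


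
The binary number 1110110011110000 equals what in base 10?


1110110011110000 in decimal = 60656

60656


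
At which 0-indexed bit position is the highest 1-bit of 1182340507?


0b1000110011110010001010110011011. Highest set bit at position 30

30


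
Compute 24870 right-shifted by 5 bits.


0b110000100100110 >> 5 = 0b1100001001 = 777

777


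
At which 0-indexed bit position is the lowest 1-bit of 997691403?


0b111011011101111001000000001011. Lowest set bit at position 0

0


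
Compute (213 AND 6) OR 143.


Step 1: 213 & 6 = 4
Step 2: 4 | 143 = 143

143


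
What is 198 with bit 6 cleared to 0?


198 & ~(1 << 6) = 134

134


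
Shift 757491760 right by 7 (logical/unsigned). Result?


0b101101001001100110100000110000 >> 7 = 0b10110100100110011010000 = 5917904

5917904


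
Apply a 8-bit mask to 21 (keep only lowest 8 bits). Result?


21 & 255 = 21

21


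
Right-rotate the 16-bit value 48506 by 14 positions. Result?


Rotate 0b1011110101111010 right by 14 (16-bit) = 0b1111010111101010 = 62954

62954


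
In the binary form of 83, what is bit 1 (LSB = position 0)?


0b1010011, position 1 = 1

1


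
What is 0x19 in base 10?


19 hex = 25 decimal

25


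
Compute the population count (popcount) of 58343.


0b1110001111100111 has 11 set bits

11


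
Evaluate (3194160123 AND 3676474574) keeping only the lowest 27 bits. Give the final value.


Step 1: 3194160123 & 3676474574 = 2585919690
Step 2: 2585919690 & 134217727 = 35782858

35782858


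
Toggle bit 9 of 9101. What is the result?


9101 ^ (1 << 9) = 9101 ^ 512 = 8589

8589


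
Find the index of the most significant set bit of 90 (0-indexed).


0b1011010. Highest set bit at position 6

6


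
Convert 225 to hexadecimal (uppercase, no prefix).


225 = E1 hex

E1


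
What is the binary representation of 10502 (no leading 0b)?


10502 = 10100100000110 in binary

10100100000110


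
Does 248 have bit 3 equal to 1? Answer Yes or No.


0b11111000, bit 3 = 1. Yes

Yes


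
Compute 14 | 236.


0b1110 | 0b11101100 = 0b11101110 = 238

238


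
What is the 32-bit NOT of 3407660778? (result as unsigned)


~0b11001011000111001100011011101010 = 0b110100111000110011100100010101 = 887306517 (32-bit unsigned)

887306517


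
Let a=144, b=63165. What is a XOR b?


144 ^ 63165 = 63021

63021


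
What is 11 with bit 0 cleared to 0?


11 & ~(1 << 0) = 10

10


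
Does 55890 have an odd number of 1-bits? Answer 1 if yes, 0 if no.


0b1101101001010010 has 8 ones => parity 0

0


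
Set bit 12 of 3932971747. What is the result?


3932971747 | (1 << 12) = 3932971747 | 4096 = 3932975843

3932975843


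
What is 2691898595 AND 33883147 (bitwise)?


0b10100000011100110001110011100011 & 0b10000001010000010000001011 = 0b10000010000000011 = 66563

66563


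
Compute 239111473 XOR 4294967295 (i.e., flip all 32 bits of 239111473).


239111473 ^ 4294967295 = 4055855822

4055855822


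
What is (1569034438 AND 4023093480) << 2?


Step 1: 1569034438 & 4023093480 = 1300332736
Step 2: 1300332736 << 2 = 5201330944

5201330944


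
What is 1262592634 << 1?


0b1001011010000011010001001111010 << 1 = 0b10010110100000110100010011110100 = 2525185268

2525185268


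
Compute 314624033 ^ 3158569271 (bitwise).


0b10010110000001100100000100001 ^ 0b10111100010000111111000100110111 = 0b10101110100000110011100100010110 = 2927835414

2927835414


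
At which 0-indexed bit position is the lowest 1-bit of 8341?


0b10000010010101. Lowest set bit at position 0

0


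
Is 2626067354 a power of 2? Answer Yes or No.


0b10011100100001101001101110011010. Multiple bits set => No

No


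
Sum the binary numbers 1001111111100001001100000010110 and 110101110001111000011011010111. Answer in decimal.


1001111111100001001100000010110 + 110101110001111000011011010111 = 10000101101110000001111011101101 = 2243436269

2243436269


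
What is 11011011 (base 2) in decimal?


11011011 in decimal = 219

219


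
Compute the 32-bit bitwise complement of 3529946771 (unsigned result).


~0b11010010011001101011011010010011 = 0b101101100110010100100101101100 = 765020524 (32-bit unsigned)

765020524


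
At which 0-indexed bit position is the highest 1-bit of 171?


0b10101011. Highest set bit at position 7

7


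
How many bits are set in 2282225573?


0b10001000000001111111111110100101 has 17 set bits

17


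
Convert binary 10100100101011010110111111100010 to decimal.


10100100101011010110111111100010 in decimal = 2762829794

2762829794


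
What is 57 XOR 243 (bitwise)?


0b111001 ^ 0b11110011 = 0b11001010 = 202

202


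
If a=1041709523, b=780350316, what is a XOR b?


1041709523 ^ 780350316 = 278137535

278137535


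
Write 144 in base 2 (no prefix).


144 = 10010000 in binary

10010000


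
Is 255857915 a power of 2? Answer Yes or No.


0b1111010000000001010011111011. Multiple bits set => No

No


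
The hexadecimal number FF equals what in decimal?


FF hex = 255 decimal

255


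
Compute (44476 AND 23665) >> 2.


Step 1: 44476 & 23665 = 3120
Step 2: 3120 >> 2 = 780

780


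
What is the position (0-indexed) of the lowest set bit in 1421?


0b10110001101. Lowest set bit at position 0

0


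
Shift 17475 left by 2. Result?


0b100010001000011 << 2 = 0b10001000100001100 = 69900

69900


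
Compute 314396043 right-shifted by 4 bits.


0b10010101111010100110110001011 >> 4 = 0b1001010111101010011011000 = 19649752

19649752


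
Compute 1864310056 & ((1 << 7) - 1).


1864310056 & 127 = 40

40


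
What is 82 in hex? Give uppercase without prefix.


82 = 52 hex

52


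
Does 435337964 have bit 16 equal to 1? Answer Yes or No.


0b11001111100101011101011101100, bit 16 = 0. No

No


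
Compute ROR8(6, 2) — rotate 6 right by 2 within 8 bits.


Rotate 0b110 right by 2 (8-bit) = 0b10000001 = 129

129


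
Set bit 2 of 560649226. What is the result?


560649226 | (1 << 2) = 560649226 | 4 = 560649230

560649230


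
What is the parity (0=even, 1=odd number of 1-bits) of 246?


0b11110110 has 6 ones => parity 0

0


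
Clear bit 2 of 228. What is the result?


228 & ~(1 << 2) = 224

224


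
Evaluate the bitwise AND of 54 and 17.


0b110110 & 0b10001 = 0b10000 = 16

16


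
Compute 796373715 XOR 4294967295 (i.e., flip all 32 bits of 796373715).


796373715 ^ 4294967295 = 3498593580

3498593580


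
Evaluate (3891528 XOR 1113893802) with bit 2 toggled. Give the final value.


Step 1: 3891528 ^ 1113893802 = 1113574114
Step 2: 1113574114 ^ (1 << 2) = 1113574114 ^ 4 = 1113574118

1113574118


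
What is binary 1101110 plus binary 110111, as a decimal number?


1101110 + 110111 = 10100101 = 165

165


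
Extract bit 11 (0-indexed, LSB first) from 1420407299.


0b1010100101010011011001000000011, position 11 = 0

0


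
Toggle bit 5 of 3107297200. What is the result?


3107297200 ^ (1 << 5) = 3107297200 ^ 32 = 3107297168

3107297168


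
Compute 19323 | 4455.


0b100101101111011 | 0b1000101100111 = 0b101101101111111 = 23423

23423


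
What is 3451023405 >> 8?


0b11001101101100100111000000101101 >> 8 = 0b110011011011001001110000 = 13480560

13480560


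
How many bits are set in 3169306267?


0b10111100111001111100011010011011 has 20 set bits

20


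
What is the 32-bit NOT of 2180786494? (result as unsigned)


~0b10000001111111000010100100111110 = 0b1111110000000111101011011000001 = 2114180801 (32-bit unsigned)

2114180801


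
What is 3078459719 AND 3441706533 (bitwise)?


0b10110111011111011001000101000111 & 0b11001101001001000100011000100101 = 0b10000101001001000000000000000101 = 2233729029

2233729029


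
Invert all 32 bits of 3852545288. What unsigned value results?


3852545288 ^ 4294967295 = 442422007

442422007


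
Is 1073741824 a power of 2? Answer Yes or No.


0b1000000000000000000000000000000. Only one bit set => Yes

Yes


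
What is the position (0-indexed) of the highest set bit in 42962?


0b1010011111010010. Highest set bit at position 15

15


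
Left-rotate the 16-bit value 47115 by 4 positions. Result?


Rotate 0b1011100000001011 left by 4 (16-bit) = 0b1000000010111011 = 32955

32955


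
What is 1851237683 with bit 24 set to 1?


1851237683 | (1 << 24) = 1851237683 | 16777216 = 1868014899

1868014899


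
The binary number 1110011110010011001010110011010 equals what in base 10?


1110011110010011001010110011010 in decimal = 1942590874

1942590874


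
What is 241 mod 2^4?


241 & 15 = 1

1


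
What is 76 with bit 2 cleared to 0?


76 & ~(1 << 2) = 72

72


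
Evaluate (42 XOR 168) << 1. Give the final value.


Step 1: 42 ^ 168 = 130
Step 2: 130 << 1 = 260

260


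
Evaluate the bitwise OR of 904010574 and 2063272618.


0b110101111000100001101101001110 | 0b1111010111110110000101010101010 = 0b1111111111110110001101111101110 = 2147163118

2147163118


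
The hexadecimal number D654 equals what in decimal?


D654 hex = 54868 decimal

54868


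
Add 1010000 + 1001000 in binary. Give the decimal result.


1010000 + 1001000 = 10011000 = 152

152


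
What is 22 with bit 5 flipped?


22 ^ (1 << 5) = 22 ^ 32 = 54

54


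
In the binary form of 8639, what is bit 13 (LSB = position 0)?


0b10000110111111, position 13 = 1

1


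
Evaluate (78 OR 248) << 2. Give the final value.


Step 1: 78 | 248 = 254
Step 2: 254 << 2 = 1016

1016


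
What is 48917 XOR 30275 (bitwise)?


0b1011111100010101 ^ 0b111011001000011 = 0b1100100101010110 = 51542

51542


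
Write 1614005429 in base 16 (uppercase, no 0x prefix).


1614005429 = 6033C4B5 hex

6033C4B5


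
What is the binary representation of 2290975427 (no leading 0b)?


2290975427 = 10001000100011011000001011000011 in binary

10001000100011011000001011000011


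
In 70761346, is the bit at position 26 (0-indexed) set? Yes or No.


0b100001101111011101110000010, bit 26 = 1. Yes

Yes


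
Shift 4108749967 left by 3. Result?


0b11110100111001101000110010001111 << 3 = 0b11110100111001101000110010001111000 = 32869999736

32869999736


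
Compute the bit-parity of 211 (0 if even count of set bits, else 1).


0b11010011 has 5 ones => parity 1

1


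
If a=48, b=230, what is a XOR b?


48 ^ 230 = 214

214


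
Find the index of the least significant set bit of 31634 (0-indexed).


0b111101110010010. Lowest set bit at position 1

1


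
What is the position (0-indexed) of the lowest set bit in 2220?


0b100010101100. Lowest set bit at position 2

2


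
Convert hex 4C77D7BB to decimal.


4C77D7BB hex = 1282922427 decimal

1282922427


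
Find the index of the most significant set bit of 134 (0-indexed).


0b10000110. Highest set bit at position 7

7


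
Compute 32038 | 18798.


0b111110100100110 | 0b100100101101110 = 0b111110101101110 = 32110

32110


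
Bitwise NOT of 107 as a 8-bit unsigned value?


~0b1101011 = 0b10010100 = 148 (8-bit unsigned)

148


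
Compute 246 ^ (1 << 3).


246 ^ (1 << 3) = 246 ^ 8 = 254

254


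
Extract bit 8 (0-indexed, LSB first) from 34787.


0b1000011111100011, position 8 = 1

1


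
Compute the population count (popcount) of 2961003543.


0b10110000011111010101010000010111 has 16 set bits

16


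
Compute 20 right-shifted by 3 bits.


0b10100 >> 3 = 0b10 = 2

2


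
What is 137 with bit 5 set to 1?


137 | (1 << 5) = 137 | 32 = 169

169


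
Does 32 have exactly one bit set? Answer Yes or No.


0b100000. Only one bit set => Yes

Yes


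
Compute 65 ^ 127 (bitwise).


0b1000001 ^ 0b1111111 = 0b111110 = 62

62


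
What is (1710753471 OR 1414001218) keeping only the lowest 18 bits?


Step 1: 1710753471 | 1414001218 = 1979709183
Step 2: 1979709183 & 262143 = 259839

259839


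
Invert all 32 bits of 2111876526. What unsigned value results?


2111876526 ^ 4294967295 = 2183090769

2183090769


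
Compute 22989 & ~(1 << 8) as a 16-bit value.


22989 & ~(1 << 8) = 22733

22733


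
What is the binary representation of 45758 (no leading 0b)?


45758 = 1011001010111110 in binary

1011001010111110


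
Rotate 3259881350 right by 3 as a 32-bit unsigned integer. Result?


Rotate 0b11000010010011011101011110000110 right by 3 (32-bit) = 0b11011000010010011011101011110000 = 3628710640

3628710640


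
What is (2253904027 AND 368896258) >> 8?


Step 1: 2253904027 & 368896258 = 72665090
Step 2: 72665090 >> 8 = 283848

283848


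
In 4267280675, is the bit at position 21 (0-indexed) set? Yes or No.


0b11111110010110011000100100100011, bit 21 = 0. No

No


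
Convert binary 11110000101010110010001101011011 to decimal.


11110000101010110010001101011011 in decimal = 4037747547

4037747547


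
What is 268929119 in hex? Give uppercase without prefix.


268929119 = 1007885F hex

1007885F


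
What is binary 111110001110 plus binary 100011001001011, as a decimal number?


111110001110 + 100011001001011 = 101010111011001 = 21977

21977


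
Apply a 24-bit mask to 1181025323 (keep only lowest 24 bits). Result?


1181025323 & 16777215 = 6620203

6620203


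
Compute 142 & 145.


0b10001110 & 0b10010001 = 0b10000000 = 128

128


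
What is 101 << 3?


0b1100101 << 3 = 0b1100101000 = 808

808


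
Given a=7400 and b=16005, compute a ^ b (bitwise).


7400 ^ 16005 = 8813

8813


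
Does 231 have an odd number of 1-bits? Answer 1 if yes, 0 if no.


0b11100111 has 6 ones => parity 0

0


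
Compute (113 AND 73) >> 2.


Step 1: 113 & 73 = 65
Step 2: 65 >> 2 = 16

16


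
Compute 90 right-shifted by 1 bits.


0b1011010 >> 1 = 0b101101 = 45

45


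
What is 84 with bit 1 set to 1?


84 | (1 << 1) = 84 | 2 = 86

86


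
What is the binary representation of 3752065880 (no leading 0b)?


3752065880 = 11011111101000111111101101011000 in binary

11011111101000111111101101011000


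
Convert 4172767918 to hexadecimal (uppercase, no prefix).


4172767918 = F8B762AE hex

F8B762AE


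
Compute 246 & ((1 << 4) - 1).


246 & 15 = 6

6


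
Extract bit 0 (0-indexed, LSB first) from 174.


0b10101110, position 0 = 0

0


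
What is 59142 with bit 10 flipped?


59142 ^ (1 << 10) = 59142 ^ 1024 = 58118

58118


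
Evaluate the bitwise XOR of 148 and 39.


0b10010100 ^ 0b100111 = 0b10110011 = 179

179


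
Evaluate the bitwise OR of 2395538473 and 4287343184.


0b10001110110010010000010000101001 | 0b11111111100010111010101001010000 = 0b11111111110010111010111001111001 = 4291538553

4291538553


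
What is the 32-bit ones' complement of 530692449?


530692449 ^ 4294967295 = 3764274846

3764274846


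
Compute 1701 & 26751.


0b11010100101 & 0b110100001111111 = 0b100101 = 37

37


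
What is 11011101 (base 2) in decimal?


11011101 in decimal = 221

221


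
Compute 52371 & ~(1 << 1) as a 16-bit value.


52371 & ~(1 << 1) = 52369

52369


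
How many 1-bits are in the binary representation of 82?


0b1010010 has 3 set bits

3


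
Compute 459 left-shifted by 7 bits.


0b111001011 << 7 = 0b1110010110000000 = 58752

58752


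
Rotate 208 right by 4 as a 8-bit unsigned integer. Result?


Rotate 0b11010000 right by 4 (8-bit) = 0b1101 = 13

13


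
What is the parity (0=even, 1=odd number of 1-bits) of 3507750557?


0b11010001000101000000011010011101 has 13 ones => parity 1

1


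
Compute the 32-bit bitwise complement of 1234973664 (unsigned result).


~0b1001001100111000011001111100000 = 0b10110110011000111100110000011111 = 3059993631 (32-bit unsigned)

3059993631


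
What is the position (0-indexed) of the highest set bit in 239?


0b11101111. Highest set bit at position 7

7


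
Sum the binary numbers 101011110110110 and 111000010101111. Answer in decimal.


101011110110110 + 111000010101111 = 1100100001100101 = 51301

51301


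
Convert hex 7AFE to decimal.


7AFE hex = 31486 decimal

31486


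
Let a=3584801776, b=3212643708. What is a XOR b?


3584801776 ^ 3212643708 = 1792456332

1792456332


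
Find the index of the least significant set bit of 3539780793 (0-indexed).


0b11010010111111001100010010111001. Lowest set bit at position 0

0


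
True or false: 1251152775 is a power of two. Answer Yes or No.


0b1001010100100110001001110000111. Multiple bits set => No

No


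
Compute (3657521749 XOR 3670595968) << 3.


Step 1: 3657521749 ^ 3670595968 = 13206485
Step 2: 13206485 << 3 = 105651880

105651880
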